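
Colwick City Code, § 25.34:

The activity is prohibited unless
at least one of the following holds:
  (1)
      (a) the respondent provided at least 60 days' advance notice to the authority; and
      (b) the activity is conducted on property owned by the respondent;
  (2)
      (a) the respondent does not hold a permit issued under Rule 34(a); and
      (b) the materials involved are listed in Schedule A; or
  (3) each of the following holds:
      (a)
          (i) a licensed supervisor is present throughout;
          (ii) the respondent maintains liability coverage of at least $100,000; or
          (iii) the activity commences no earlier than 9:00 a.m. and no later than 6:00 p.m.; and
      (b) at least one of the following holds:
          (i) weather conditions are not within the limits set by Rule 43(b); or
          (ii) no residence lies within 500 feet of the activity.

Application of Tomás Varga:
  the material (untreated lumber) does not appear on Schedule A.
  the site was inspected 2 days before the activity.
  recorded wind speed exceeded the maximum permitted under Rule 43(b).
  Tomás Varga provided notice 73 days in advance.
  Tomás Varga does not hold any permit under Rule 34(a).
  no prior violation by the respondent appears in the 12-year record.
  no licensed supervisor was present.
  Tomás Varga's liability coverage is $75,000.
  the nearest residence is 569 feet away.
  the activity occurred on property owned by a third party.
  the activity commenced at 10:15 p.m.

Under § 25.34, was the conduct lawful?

(a) ≥60 days' notice — holds.
(b) own property — not satisfied.
(1): T AND F → false.
(a) not (holds permit) — satisfied.
(b) Schedule A material — not met.
So (2) is not satisfied (T AND F).
(i) supervisor present — not met.
(ii) coverage ≥ $100,000 — not met.
(iii) start within hours — not satisfied.
(a) = F OR F OR F = false.
(i) not (weather ok) — holds.
(ii) no residence in 500 ft — holds.
(b) = T OR T = true.
(3): F AND T → false.
Overall = F OR F OR F = false.

No — unlawful.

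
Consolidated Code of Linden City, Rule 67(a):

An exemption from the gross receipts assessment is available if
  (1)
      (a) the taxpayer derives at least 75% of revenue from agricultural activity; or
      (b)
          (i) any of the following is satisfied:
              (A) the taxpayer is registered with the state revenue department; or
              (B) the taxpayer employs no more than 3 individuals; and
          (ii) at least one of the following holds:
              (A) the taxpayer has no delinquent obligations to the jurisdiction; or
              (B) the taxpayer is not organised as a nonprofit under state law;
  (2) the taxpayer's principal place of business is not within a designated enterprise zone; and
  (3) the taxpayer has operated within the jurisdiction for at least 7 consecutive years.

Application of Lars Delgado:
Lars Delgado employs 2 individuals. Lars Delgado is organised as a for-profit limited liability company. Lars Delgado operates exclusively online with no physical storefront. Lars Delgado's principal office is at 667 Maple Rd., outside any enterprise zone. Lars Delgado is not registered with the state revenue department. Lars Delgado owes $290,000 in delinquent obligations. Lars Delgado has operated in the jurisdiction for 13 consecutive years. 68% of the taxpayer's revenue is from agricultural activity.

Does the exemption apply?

(a) ≥75% agricultural — not met.
(A) state-registered — not satisfied.
(B) ≤ 3 employees — met.
(i): F OR T → true.
(A) no delinquency — not met.
(B) not (nonprofit) — holds.
(ii): F OR T → true.
(b) = T AND T = true.
(1) = F OR T = true.
(2) not (in enterprise zone) — holds.
(3) ≥ 7 yrs in jurisdiction — holds.
So Overall is satisfied (T AND T AND T).

Yes — exempt.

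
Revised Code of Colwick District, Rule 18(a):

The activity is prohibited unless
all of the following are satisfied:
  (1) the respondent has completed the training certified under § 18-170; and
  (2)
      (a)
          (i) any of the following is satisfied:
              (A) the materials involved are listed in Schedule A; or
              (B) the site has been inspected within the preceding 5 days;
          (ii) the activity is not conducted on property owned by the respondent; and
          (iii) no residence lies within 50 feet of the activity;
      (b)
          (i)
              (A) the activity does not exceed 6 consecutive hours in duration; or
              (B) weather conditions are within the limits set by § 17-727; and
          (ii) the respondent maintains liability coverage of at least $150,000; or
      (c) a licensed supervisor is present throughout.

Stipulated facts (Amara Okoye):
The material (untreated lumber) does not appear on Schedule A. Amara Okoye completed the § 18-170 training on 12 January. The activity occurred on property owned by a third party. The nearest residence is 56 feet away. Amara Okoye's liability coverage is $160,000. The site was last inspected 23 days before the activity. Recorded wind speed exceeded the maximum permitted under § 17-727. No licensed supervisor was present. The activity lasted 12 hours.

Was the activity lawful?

(1) training certified — met.
(A) Schedule A material — not satisfied.
(B) site inspected — not met.
(i) = F OR F = false.
(ii) not (own property) — holds.
(iii) no residence in 50 ft — met.
So (a) is not satisfied (F AND T AND T).
(A) ≤ 6 hrs duration — fails.
(B) weather ok — not met.
So (i) is not satisfied (F OR F).
(ii) coverage ≥ $150,000 — holds.
So (b) is not satisfied (F AND T).
(c) supervisor present — not satisfied.
(2) = F OR F OR F = false.
Overall = T AND F = false.

No — unlawful.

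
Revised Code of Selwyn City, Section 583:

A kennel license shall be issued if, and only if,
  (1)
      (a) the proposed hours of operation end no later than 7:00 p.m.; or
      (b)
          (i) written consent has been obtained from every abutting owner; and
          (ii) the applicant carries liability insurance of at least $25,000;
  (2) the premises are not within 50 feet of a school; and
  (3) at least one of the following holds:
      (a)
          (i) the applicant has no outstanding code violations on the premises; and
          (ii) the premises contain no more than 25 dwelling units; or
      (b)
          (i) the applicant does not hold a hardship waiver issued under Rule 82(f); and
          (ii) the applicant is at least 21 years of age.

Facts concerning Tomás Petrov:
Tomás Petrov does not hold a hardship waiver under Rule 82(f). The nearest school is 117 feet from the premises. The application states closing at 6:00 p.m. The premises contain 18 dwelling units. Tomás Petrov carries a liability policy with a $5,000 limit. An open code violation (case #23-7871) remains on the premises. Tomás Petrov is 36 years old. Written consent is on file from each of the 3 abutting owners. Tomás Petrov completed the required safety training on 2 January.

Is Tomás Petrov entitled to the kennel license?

(a) closes by 7 p.m. — met.
(i) all abutters consent — holds.
(ii) insurance ≥ $25,000 — not met.
(b): T AND F → false.
(1): T OR F → true.
(2) ≥50 ft from school — holds.
(i) no code violations — fails.
(ii) ≤ 25 units — holds.
So (a) is not satisfied (F AND T).
(i) not (hardship waiver) — satisfied.
(ii) age ≥ 21 — holds.
So (b) is satisfied (T AND T).
So (3) is satisfied (F OR T).
Overall: T AND T AND T → true.

Yes — granted.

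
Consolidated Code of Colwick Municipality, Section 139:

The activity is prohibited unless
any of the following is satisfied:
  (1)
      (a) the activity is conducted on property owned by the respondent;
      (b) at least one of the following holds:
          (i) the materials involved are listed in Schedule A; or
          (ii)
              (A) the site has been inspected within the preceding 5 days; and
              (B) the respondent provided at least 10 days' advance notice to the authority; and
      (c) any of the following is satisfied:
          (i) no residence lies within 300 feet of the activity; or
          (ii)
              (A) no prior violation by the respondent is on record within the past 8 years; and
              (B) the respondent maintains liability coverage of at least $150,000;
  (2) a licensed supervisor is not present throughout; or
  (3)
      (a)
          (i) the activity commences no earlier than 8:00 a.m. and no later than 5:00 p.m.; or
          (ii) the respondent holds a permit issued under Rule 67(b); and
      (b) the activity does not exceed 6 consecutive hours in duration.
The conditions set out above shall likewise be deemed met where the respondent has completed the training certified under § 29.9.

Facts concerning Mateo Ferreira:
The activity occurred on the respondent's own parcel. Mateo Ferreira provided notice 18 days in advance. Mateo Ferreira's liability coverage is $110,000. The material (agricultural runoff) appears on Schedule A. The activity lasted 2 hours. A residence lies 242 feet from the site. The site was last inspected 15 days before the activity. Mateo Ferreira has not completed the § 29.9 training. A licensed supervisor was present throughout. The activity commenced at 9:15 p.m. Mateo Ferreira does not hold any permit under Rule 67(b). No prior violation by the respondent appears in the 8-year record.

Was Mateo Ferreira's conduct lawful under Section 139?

(a) own property — satisfied.
(i) Schedule A material — holds.
(A) site inspected — not satisfied.
(B) ≥10 days' notice — met.
(ii) = F AND T = false.
(b): T OR F → true.
(i) no residence in 300 ft — fails.
(A) no prior violation — holds.
(B) coverage ≥ $150,000 — fails.
So (ii) is not satisfied (T AND F).
So (c) is not satisfied (F OR F).
(1) = T AND T AND F = false.
(2) not (supervisor present) — not satisfied.
(i) start within hours — fails.
(ii) holds permit — not met.
(a) = F OR F = false.
(b) ≤ 6 hrs duration — met.
(3) = F AND T = false.
Overall = F OR F OR F = false.
Exception (training certified) — not satisfied.
Result: main false OR exception false → false.

No — unlawful.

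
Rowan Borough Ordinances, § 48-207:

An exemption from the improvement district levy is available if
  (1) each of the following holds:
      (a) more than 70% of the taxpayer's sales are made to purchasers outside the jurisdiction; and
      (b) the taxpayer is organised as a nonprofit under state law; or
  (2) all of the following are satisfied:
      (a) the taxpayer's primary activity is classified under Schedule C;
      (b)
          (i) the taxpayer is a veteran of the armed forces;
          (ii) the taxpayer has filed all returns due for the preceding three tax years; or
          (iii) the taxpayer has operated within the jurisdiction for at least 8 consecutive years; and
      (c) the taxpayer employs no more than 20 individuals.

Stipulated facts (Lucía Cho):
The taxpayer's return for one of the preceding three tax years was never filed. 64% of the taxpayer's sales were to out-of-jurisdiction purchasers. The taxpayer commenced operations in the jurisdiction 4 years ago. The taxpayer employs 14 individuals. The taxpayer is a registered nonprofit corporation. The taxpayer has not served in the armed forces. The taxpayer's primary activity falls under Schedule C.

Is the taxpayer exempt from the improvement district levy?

(a) >70% out-of-jur. sales — not met.
(b) nonprofit — met.
(1) = F AND T = false.
(a) Schedule C activity — met.
(i) veteran — not satisfied.
(ii) returns current — not satisfied.
(iii) ≥ 8 yrs in jurisdiction — fails.
(b): F OR F OR F → false.
(c) ≤ 20 employees — met.
(2): T AND F AND T → false.
Overall = F OR F = false.

No — not exempt.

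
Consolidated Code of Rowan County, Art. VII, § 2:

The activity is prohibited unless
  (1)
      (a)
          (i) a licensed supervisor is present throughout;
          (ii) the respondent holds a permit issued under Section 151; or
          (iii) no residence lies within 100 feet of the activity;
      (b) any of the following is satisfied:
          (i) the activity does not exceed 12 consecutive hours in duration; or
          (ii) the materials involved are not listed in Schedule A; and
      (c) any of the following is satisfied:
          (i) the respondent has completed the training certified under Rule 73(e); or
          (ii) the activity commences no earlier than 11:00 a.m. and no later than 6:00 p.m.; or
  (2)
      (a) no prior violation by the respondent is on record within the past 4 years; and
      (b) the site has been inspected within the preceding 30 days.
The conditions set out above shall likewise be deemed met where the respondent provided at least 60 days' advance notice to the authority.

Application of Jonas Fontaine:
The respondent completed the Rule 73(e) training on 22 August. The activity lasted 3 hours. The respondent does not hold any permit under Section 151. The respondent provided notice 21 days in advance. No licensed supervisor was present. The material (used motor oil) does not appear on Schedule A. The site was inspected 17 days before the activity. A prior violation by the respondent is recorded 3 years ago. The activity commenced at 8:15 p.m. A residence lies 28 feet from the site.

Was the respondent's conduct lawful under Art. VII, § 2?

(i) supervisor present — not met.
(ii) holds permit — not satisfied.
(iii) no residence in 100 ft — not satisfied.
So (a) is not satisfied (F OR F OR F).
(i) ≤ 12 hrs duration — holds.
(ii) not (Schedule A material) — holds.
(b) = T OR T = true.
(i) training certified — holds.
(ii) start within hours — not met.
(c) = T OR F = true.
(1) = F AND T AND T = false.
(a) no prior violation — not satisfied.
(b) site inspected — satisfied.
(2) = F AND T = false.
Overall = F OR F = false.
Exception (≥60 days' notice) — not satisfied.
Result: main false OR exception false → false.

No — unlawful.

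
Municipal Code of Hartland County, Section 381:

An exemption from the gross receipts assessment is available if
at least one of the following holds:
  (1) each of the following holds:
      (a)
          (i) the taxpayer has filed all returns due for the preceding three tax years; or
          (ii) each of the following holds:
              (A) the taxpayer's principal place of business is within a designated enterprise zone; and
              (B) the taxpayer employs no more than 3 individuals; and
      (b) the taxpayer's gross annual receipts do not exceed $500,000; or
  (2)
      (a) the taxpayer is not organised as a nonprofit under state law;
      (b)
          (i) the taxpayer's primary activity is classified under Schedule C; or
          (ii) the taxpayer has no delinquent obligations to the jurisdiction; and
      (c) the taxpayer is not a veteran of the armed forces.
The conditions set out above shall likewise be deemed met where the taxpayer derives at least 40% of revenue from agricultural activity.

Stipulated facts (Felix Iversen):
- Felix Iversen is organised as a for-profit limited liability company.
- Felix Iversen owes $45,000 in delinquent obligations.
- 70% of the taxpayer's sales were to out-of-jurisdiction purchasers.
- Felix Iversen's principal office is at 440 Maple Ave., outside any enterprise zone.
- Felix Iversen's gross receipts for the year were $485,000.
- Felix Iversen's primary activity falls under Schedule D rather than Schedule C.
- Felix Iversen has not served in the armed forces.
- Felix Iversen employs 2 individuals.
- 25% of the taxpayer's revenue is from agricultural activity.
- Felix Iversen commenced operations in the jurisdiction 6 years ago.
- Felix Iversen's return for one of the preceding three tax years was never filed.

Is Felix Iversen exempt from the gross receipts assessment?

No — not exempt.

(i) returns current — not satisfied.
(A) in enterprise zone — not satisfied.
(B) ≤ 3 employees — satisfied.
(ii): F AND T → false.
(a): F OR F → false.
(b) receipts ≤ $500,000 — satisfied.
(1): F AND T → false.
(a) not (nonprofit) — met.
(i) Schedule C activity — not met.
(ii) no delinquency — not met.
(b): F OR F → false.
(c) not (veteran) — holds.
(2) = T AND F AND T = false.
Overall = F OR F = false.
Exception (≥40% agricultural) — not satisfied.
Result: main false OR exception false → false.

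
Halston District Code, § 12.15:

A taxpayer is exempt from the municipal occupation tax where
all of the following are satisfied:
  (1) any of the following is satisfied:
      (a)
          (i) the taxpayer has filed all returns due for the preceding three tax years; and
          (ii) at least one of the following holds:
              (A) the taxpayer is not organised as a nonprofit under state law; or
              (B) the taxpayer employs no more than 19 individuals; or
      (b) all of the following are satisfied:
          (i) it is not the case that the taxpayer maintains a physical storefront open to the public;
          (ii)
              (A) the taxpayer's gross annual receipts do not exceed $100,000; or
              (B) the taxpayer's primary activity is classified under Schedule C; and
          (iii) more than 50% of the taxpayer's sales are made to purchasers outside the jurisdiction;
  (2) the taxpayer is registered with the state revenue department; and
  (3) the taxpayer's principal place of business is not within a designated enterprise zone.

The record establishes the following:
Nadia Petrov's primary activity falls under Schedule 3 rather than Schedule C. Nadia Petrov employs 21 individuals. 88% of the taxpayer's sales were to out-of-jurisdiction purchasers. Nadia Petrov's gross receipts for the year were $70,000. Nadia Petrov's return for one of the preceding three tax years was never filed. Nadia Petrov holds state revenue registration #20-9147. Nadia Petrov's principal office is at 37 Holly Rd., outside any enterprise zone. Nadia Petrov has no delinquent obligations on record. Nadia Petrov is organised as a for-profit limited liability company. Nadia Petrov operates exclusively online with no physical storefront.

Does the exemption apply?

Yes — exempt.

(i) returns current — not met.
(A) not (nonprofit) — holds.
(B) ≤ 19 employees — not met.
(ii) = T OR F = true.
So (a) is not satisfied (F AND T).
(i) not (has storefront) — holds.
(A) receipts ≤ $100,000 — holds.
(B) Schedule C activity — not met.
(ii) = T OR F = true.
(iii) >50% out-of-jur. sales — satisfied.
So (b) is satisfied (T AND T AND T).
(1) = F OR T = true.
(2) state-registered — met.
(3) not (in enterprise zone) — satisfied.
Overall = T AND T AND T = true.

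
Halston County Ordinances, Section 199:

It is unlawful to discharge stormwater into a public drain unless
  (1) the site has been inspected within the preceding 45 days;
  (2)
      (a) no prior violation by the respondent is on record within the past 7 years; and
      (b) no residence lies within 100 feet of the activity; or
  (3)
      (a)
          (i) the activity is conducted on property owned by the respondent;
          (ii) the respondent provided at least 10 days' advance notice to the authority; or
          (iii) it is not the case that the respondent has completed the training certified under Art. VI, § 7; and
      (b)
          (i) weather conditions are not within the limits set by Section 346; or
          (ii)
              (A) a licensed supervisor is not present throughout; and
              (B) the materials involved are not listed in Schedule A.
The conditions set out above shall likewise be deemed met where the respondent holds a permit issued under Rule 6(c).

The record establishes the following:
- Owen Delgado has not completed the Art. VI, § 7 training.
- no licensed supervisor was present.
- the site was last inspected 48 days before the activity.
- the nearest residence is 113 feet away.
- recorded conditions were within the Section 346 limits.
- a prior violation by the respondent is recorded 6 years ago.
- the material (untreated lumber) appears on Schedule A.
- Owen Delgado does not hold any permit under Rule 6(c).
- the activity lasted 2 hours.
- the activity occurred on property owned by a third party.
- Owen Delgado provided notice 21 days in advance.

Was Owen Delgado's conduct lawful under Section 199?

(1) site inspected — fails.
(a) no prior violation — fails.
(b) no residence in 100 ft — met.
(2): F AND T → false.
(i) own property — fails.
(ii) ≥10 days' notice — holds.
(iii) not (training certified) — satisfied.
(a) = F OR T OR T = true.
(i) not (weather ok) — not met.
(A) not (supervisor present) — holds.
(B) not (Schedule A material) — not satisfied.
(ii): T AND F → false.
(b) = F OR F = false.
So (3) is not satisfied (T AND F).
So Overall is not satisfied (F OR F OR F).
Exception (holds permit) — not satisfied.
Result: main false OR exception false → false.

No — unlawful.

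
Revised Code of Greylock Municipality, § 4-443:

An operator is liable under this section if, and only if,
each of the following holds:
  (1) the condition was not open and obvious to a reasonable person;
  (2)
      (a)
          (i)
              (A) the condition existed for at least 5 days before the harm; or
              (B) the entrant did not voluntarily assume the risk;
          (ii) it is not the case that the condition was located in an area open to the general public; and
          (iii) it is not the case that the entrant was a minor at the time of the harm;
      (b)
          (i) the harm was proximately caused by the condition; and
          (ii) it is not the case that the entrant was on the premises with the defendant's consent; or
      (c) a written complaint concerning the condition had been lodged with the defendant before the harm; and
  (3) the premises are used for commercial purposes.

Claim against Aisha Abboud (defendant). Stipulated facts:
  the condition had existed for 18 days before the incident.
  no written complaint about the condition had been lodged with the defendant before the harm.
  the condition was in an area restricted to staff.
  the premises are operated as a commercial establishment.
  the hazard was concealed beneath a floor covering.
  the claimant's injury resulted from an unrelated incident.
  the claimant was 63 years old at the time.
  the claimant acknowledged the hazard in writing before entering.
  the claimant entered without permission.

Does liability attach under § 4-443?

Yes — liable.

(1) not open/obvious — met.
(A) condition ≥5 days old — satisfied.
(B) no assumed risk — not satisfied.
(i) = T OR F = true.
(ii) not (public area) — holds.
(iii) not (entrant a minor) — satisfied.
(a): T AND T AND T → true.
(i) proximate cause — fails.
(ii) not (consent to enter) — met.
So (b) is not satisfied (F AND T).
(c) complaint lodged — not satisfied.
(2): T OR F OR F → true.
(3) commercial use — holds.
So Overall is satisfied (T AND T AND T).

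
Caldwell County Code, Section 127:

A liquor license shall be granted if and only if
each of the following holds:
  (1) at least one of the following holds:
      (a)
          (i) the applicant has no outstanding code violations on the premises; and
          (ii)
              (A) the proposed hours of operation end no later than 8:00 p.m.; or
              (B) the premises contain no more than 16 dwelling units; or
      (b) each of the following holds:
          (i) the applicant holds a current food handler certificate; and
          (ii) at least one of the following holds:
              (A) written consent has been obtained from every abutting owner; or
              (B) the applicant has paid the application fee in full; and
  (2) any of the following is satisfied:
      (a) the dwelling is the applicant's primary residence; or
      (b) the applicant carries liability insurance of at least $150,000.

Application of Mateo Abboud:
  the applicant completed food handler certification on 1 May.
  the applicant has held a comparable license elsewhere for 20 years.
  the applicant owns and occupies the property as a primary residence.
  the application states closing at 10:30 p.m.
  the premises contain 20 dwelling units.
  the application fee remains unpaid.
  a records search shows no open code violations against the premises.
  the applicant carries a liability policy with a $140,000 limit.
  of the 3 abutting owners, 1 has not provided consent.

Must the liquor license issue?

(i) no code violations — met.
(A) closes by 8 p.m. — not met.
(B) ≤ 16 units — not satisfied.
(ii) = F OR F = false.
So (a) is not satisfied (T AND F).
(i) food handler cert. — satisfied.
(A) all abutters consent — not met.
(B) fee paid — not met.
(ii): F OR F → false.
(b): T AND F → false.
So (1) is not satisfied (F OR F).
(a) primary residence — met.
(b) insurance ≥ $150,000 — not satisfied.
(2): T OR F → true.
Overall: F AND T → false.

No — denied.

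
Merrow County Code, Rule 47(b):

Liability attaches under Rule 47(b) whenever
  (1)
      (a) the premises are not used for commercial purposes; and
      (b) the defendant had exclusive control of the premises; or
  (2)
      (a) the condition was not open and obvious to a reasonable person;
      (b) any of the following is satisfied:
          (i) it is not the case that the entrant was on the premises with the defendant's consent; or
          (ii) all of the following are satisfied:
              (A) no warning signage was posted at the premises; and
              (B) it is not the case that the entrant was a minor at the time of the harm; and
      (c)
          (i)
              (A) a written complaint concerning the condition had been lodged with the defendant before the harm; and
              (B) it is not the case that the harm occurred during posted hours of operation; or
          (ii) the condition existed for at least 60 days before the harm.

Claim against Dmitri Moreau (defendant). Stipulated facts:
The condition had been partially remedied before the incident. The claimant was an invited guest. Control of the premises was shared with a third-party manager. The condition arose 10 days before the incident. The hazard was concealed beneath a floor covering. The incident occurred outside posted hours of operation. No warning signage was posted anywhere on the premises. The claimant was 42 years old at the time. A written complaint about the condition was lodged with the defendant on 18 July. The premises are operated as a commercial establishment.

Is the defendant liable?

Yes — liable.

(a) not (commercial use) — fails.
(b) exclusive control — fails.
So (1) is not satisfied (F AND F).
(a) not open/obvious — met.
(i) not (consent to enter) — fails.
(A) no signage posted — met.
(B) not (entrant a minor) — holds.
(ii) = T AND T = true.
(b): F OR T → true.
(A) complaint lodged — satisfied.
(B) not (during posted hours) — satisfied.
(i) = T AND T = true.
(ii) condition ≥60 days old — fails.
(c): T OR F → true.
(2) = T AND T AND T = true.
So Overall is satisfied (F OR T).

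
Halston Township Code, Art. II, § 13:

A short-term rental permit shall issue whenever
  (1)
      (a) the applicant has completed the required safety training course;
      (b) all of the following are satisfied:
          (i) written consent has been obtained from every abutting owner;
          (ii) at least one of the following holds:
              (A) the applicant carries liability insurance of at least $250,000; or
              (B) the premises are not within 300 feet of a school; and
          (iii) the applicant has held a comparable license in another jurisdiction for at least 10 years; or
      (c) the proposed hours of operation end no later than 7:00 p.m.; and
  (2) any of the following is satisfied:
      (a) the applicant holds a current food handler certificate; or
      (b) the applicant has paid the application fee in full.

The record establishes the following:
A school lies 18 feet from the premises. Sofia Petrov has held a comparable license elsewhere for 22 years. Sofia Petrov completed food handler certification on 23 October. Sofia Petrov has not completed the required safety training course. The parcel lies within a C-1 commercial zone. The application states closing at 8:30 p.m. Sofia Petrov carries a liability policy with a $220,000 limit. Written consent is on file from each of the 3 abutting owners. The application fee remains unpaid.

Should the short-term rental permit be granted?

(a) safety training — fails.
(i) all abutters consent — met.
(A) insurance ≥ $250,000 — not met.
(B) ≥300 ft from school — not satisfied.
(ii): F OR F → false.
(iii) prior license ≥ 10 yr — satisfied.
So (b) is not satisfied (T AND F AND T).
(c) closes by 7 p.m. — not satisfied.
(1) = F OR F OR F = false.
(a) food handler cert. — satisfied.
(b) fee paid — fails.
So (2) is satisfied (T OR F).
So Overall is not satisfied (F AND T).

No — denied.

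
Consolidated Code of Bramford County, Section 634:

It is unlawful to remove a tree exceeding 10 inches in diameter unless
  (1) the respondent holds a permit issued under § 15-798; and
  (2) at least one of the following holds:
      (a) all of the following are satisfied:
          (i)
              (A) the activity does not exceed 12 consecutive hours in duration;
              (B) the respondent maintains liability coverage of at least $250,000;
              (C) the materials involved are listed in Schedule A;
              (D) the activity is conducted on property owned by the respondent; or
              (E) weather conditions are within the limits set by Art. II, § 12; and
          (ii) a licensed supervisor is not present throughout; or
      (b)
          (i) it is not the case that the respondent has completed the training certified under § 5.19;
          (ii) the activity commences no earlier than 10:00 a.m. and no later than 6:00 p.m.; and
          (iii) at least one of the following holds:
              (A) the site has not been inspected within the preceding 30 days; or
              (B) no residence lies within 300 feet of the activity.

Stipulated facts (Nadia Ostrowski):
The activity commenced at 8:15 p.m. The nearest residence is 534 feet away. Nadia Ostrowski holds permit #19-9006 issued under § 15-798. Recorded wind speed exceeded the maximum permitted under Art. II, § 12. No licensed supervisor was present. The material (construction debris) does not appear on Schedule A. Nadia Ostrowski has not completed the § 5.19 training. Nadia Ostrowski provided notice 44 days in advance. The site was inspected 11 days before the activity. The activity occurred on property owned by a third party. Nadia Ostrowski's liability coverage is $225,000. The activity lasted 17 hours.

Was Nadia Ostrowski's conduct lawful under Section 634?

No — unlawful.

(1) holds permit — met.
(A) ≤ 12 hrs duration — fails.
(B) coverage ≥ $250,000 — not satisfied.
(C) Schedule A material — not satisfied.
(D) own property — not met.
(E) weather ok — fails.
(i) = F OR F OR F OR F OR F = false.
(ii) not (supervisor present) — satisfied.
(a): F AND T → false.
(i) not (training certified) — satisfied.
(ii) start within hours — not met.
(A) not (site inspected) — not satisfied.
(B) no residence in 300 ft — holds.
(iii): F OR T → true.
(b) = T AND F AND T = false.
(2) = F OR F = false.
So Overall is not satisfied (T AND F).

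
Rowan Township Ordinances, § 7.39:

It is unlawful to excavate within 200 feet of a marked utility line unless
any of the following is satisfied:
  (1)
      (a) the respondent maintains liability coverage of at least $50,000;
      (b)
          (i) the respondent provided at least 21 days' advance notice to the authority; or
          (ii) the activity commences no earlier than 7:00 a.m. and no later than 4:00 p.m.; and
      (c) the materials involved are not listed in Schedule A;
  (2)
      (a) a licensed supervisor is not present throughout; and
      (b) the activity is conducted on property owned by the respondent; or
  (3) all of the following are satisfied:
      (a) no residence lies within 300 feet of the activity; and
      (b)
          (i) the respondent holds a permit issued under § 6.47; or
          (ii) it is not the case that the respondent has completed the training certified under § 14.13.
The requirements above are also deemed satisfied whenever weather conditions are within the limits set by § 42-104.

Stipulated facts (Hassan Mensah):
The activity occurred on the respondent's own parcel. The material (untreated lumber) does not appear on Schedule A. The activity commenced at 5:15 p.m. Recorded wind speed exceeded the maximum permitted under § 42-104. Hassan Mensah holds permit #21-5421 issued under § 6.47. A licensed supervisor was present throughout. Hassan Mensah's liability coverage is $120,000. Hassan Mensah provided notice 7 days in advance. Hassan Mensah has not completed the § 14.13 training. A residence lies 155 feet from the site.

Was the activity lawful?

No — unlawful.

(a) coverage ≥ $50,000 — holds.
(i) ≥21 days' notice — fails.
(ii) start within hours — not satisfied.
(b): F OR F → false.
(c) not (Schedule A material) — met.
(1): T AND F AND T → false.
(a) not (supervisor present) — fails.
(b) own property — met.
(2) = F AND T = false.
(a) no residence in 300 ft — fails.
(i) holds permit — met.
(ii) not (training certified) — met.
(b) = T OR T = true.
(3): F AND T → false.
Overall: F OR F OR F → false.
Exception (weather ok) — not satisfied.
Result: main false OR exception false → false.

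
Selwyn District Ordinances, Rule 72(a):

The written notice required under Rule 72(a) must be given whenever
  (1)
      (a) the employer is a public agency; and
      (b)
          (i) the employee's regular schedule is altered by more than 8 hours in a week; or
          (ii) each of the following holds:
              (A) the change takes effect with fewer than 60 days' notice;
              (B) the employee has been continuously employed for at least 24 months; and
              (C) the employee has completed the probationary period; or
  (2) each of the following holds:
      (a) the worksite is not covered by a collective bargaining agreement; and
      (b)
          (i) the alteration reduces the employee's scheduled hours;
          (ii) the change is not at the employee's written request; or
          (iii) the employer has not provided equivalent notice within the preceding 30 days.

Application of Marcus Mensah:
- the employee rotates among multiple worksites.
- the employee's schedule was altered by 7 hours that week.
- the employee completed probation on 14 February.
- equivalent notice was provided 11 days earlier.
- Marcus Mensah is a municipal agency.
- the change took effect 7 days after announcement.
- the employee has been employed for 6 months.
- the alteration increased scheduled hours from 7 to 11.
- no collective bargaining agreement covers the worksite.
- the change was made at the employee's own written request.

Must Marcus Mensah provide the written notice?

No — not required.

(a) public agency — met.
(i) schedule shift > 8h — not met.
(A) < 60 days' notice — satisfied.
(B) tenure ≥ 24 mo. — fails.
(C) past probation — satisfied.
So (ii) is not satisfied (T AND F AND T).
So (b) is not satisfied (F OR F).
(1): T AND F → false.
(a) no CBA — satisfied.
(i) hours reduced — fails.
(ii) not employee-requested — not met.
(iii) no recent notice — not met.
(b): F OR F OR F → false.
So (2) is not satisfied (T AND F).
So Overall is not satisfied (F OR F).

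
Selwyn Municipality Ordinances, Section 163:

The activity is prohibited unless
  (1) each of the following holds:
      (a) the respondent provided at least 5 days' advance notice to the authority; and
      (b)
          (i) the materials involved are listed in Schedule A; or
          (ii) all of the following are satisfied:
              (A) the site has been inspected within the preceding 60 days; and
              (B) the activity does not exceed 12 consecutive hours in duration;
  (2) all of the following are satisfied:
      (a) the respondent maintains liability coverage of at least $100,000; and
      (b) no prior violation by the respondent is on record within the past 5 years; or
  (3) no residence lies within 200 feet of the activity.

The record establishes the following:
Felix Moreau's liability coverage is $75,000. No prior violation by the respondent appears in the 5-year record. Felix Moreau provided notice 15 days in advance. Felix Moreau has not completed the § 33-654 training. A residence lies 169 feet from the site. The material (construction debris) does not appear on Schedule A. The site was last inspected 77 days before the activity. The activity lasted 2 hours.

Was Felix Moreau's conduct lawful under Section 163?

(a) ≥5 days' notice — holds.
(i) Schedule A material — not satisfied.
(A) site inspected — not met.
(B) ≤ 12 hrs duration — met.
(ii): F AND T → false.
(b) = F OR F = false.
(1): T AND F → false.
(a) coverage ≥ $100,000 — not satisfied.
(b) no prior violation — holds.
(2): F AND T → false.
(3) no residence in 200 ft — not met.
Overall: F OR F OR F → false.

No — unlawful.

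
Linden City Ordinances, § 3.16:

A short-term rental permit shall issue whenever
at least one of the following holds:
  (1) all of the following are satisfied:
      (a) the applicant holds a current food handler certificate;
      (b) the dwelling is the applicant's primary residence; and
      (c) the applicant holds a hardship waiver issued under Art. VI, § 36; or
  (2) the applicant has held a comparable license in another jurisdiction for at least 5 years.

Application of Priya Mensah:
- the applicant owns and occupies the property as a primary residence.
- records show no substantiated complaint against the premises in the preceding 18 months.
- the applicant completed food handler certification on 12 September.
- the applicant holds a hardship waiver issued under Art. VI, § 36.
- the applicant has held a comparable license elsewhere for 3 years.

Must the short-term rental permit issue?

(a) food handler cert. — met.
(b) primary residence — satisfied.
(c) hardship waiver — met.
(1): T AND T AND T → true.
(2) prior license ≥ 5 yr — not satisfied.
Overall = T OR F = true.

Yes — granted.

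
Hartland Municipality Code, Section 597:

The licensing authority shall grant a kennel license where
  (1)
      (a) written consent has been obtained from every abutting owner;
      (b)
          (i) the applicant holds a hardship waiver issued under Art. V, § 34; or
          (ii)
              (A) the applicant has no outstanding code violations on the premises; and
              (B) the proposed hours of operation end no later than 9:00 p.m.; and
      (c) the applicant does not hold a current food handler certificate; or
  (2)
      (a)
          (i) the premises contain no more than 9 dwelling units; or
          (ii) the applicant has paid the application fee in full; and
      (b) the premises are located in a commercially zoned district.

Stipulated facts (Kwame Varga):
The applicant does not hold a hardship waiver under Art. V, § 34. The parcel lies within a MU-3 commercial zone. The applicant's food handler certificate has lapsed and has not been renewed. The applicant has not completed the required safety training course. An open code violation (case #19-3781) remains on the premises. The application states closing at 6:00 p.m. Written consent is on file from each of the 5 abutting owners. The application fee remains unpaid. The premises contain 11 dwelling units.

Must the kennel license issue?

No — denied.

(a) all abutters consent — satisfied.
(i) hardship waiver — not met.
(A) no code violations — not met.
(B) closes by 9 p.m. — holds.
So (ii) is not satisfied (F AND T).
So (b) is not satisfied (F OR F).
(c) not (food handler cert.) — holds.
So (1) is not satisfied (T AND F AND T).
(i) ≤ 9 units — fails.
(ii) fee paid — not met.
(a) = F OR F = false.
(b) commercially zoned — holds.
(2): F AND T → false.
Overall: F OR F → false.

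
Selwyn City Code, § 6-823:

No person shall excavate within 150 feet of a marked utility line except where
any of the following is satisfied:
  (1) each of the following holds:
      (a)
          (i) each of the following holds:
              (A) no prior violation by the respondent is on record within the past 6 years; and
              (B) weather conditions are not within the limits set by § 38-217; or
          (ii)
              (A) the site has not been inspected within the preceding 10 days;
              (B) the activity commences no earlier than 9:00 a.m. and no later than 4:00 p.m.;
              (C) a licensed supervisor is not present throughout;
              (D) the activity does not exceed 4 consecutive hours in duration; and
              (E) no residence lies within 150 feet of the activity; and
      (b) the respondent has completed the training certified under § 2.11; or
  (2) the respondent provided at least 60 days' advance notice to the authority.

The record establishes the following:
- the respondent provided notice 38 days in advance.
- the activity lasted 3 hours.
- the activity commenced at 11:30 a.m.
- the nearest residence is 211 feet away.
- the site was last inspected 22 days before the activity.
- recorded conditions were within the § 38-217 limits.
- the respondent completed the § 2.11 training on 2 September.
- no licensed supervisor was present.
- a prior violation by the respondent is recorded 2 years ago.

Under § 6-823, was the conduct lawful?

(A) no prior violation — fails.
(B) not (weather ok) — not satisfied.
(i) = F AND F = false.
(A) not (site inspected) — holds.
(B) start within hours — holds.
(C) not (supervisor present) — satisfied.
(D) ≤ 4 hrs duration — met.
(E) no residence in 150 ft — holds.
So (ii) is satisfied (T AND T AND T AND T AND T).
(a) = F OR T = true.
(b) training certified — met.
(1) = T AND T = true.
(2) ≥60 days' notice — not met.
Overall: T OR F → true.

Yes — lawful.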